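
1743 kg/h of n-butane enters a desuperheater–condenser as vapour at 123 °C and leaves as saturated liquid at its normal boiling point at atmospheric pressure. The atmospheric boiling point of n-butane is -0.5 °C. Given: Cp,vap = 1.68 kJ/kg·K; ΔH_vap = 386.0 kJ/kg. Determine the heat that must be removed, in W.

vapour 123→-0.5 °C: -207.48 kJ/kg
condensation at -0.5 °C: -386 kJ/kg
Δh = -207.48 + -386 = -593.48 kJ/kg
Q = ṁ·Δh = 1743 kg/h × -593.48 kJ/kg = -1.0344e+06 kJ/h
|Q| = 287.34 kW = 287340 W

Q_c = 287000 W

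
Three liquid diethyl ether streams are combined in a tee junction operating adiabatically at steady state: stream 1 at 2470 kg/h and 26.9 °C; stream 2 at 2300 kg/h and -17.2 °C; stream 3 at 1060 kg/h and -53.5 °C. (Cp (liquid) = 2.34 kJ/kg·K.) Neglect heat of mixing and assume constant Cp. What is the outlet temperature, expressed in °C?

Adiabatic, steady state ⇒ Σ ṁᵢCp,ᵢ(T_out − Tᵢ) = 0
T_out = Σ ṁᵢCp,ᵢTᵢ / Σ ṁᵢCp,ᵢ
      = -69795 / 13642 = -5.1161 °C

T_out = -5.12 °C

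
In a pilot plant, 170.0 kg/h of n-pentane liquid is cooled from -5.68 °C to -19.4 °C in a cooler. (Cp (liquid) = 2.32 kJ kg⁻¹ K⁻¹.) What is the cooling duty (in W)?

Q_c = 1500 W

Q = ṁ·Cp·ΔT = 170.0 × 2.32 × (-19.4 − -5.68) = -5411.2 kJ/h
Converting: 5411.2 / 3600 s = 1.5031 kW
Cooling duty = 1503.1 W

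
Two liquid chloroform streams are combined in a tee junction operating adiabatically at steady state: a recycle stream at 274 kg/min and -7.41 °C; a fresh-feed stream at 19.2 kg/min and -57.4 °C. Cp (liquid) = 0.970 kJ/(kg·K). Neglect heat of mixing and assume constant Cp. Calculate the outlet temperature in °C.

T_out = -10.7 °C

Adiabatic, steady state ⇒ Σ ṁᵢCp,ᵢ(T_out − Tᵢ) = 0
T_out = Σ ṁᵢCp,ᵢTᵢ / Σ ṁᵢCp,ᵢ
      = -3038.4 / 284.4 = -10.684 °C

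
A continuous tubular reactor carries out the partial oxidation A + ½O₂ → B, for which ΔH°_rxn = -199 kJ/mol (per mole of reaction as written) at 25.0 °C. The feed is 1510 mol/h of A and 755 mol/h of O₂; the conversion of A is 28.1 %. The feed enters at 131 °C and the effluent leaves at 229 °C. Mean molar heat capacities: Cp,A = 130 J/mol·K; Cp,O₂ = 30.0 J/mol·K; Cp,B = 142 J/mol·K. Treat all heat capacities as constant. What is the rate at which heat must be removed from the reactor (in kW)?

Q_out = 17.6 kW

Extent of reaction ξ = 0.281 × 1510 = 424.31 mol/h
Reaction term: ξ·ΔH°_rxn = 424.31 × -199 = -84438 kJ/h
Sensible, feed 131→25 °C: -23209 kJ/h
Outlet flows (mol/h): A 1085.7, O₂ 542.85, B 424.31
Sensible, products 25→229 °C: 44406 kJ/h
Q = ΔH = -63240 kJ/h = -17.567 kW
Heat removed = 17.567 kW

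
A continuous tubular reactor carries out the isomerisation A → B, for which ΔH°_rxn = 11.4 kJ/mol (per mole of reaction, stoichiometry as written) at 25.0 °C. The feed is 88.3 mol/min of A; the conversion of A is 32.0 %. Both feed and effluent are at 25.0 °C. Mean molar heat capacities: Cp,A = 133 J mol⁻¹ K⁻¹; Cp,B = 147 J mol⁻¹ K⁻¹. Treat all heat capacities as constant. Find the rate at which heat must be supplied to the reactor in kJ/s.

Extent of reaction ξ = 0.320 × 88.3 = 28.256 mol/min
Reaction term: ξ·ΔH°_rxn = 28.256 × 11.4 = 322.12 kJ/min
Q = ΔH = 322.12 kJ/min = 5.3686 kW
Heat supplied = 5.3686 kJ/s

Q_in = 5.37 kJ/s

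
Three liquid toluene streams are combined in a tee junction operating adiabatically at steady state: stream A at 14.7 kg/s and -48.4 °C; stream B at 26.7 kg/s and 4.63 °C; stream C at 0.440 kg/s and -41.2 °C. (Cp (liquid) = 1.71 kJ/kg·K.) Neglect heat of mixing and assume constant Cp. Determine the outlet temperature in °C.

No heat crosses the boundary, so H_out = H_in.
Σ ṁᵢCp,ᵢTᵢ = 14.7×1.71×-48.4 + 26.7×1.71×4.63 + 0.440×1.71×-41.2 = -1036.2
Σ ṁᵢCp,ᵢ = 14.7×1.71 + 26.7×1.71 + 0.440×1.71 = 71.546
T_out = -1036.2 / 71.546 = -14.483 °C

T_out = -14.5 °C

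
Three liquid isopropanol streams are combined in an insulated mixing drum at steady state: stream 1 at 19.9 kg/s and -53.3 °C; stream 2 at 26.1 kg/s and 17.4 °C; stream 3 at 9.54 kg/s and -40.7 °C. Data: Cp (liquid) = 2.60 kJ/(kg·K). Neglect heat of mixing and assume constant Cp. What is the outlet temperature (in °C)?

T_out = -17.9 °C

Adiabatic, steady state ⇒ Σ ṁᵢCp,ᵢ(T_out − Tᵢ) = 0
T_out = Σ ṁᵢCp,ᵢTᵢ / Σ ṁᵢCp,ᵢ
      = -2586.5 / 144.4 = -17.912 °C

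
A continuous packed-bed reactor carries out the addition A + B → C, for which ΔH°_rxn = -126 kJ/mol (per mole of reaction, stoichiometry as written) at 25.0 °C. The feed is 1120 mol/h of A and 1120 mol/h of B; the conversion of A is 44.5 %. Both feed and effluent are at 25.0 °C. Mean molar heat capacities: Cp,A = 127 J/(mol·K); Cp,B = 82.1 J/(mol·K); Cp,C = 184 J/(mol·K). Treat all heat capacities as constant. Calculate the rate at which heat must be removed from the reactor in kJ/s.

Extent of reaction ξ = 0.445 × 1120 = 498.4 mol/h
Reaction term: ξ·ΔH°_rxn = 498.4 × -126 = -62798 kJ/h
Q = ΔH = -62798 kJ/h = -17.444 kW
Heat removed = 17.444 kJ/s

Q_out = 17.4 kJ/s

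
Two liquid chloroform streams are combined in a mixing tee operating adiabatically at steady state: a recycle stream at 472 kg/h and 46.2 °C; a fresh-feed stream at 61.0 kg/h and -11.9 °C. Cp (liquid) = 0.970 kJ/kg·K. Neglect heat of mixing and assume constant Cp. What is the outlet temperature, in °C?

T_out = 39.6 °C

Adiabatic, steady state ⇒ Σ ṁᵢCp,ᵢ(T_out − Tᵢ) = 0
Σ ṁᵢCp,ᵢTᵢ = 472×0.970×46.2 + 61.0×0.970×-11.9 = 20448
Σ ṁᵢCp,ᵢ = 472×0.970 + 61.0×0.970 = 517.01
T_out = 20448 / 517.01 = 39.551 °C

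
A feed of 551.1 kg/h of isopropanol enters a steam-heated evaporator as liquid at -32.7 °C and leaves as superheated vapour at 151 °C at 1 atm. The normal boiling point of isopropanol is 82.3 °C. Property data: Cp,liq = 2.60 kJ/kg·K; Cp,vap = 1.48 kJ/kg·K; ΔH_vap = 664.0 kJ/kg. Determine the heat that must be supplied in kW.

Q = 163 kW

liquid -32.7→82.3 °C: 299 kJ/kg
vaporisation at 82.3 °C: 664 kJ/kg
vapour 82.3→151 °C: 101.68 kJ/kg
Δh = 299 + 664 + 101.68 = 1064.7 kJ/kg
Q = ṁ·Δh = 551.1 kg/h × 1064.7 kJ/kg = 586740 kJ/h
|Q| = 162.98 kW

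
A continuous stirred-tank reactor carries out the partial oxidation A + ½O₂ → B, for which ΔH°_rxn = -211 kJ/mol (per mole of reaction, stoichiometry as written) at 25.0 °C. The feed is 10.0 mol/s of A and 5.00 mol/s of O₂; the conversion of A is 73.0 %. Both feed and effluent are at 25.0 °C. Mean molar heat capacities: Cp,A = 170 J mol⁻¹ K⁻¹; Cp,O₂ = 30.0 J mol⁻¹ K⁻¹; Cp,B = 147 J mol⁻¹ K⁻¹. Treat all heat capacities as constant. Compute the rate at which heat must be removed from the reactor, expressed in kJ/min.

Q_out = 92400 kJ/min

Extent of reaction ξ = 0.730 × 10.0 = 7.3 mol/s
Reaction term: ξ·ΔH°_rxn = 7.3 × -211 = -1540.3 kJ/s
Q = ΔH = -1540.3 kJ/s = -1540.3 kW
Heat removed = 92418 kJ/min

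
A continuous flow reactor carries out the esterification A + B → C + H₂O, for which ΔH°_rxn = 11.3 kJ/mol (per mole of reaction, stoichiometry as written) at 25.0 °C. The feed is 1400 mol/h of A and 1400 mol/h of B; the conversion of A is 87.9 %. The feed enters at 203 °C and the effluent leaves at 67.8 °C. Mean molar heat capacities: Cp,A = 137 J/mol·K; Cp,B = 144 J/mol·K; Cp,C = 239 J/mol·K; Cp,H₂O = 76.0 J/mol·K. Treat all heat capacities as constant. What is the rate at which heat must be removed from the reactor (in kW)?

Q_out = 10.4 kW

Extent of reaction ξ = 0.879 × 1400 = 1230.6 mol/h
Reaction term: ξ·ΔH°_rxn = 1230.6 × 11.3 = 13906 kJ/h
Sensible, feed 203→25 °C: -70025 kJ/h
Outlet flows (mol/h): A 169.4, B 169.4, C 1230.6, H₂O 1230.6
Sensible, products 25→67.8 °C: 18628 kJ/h
Q = ΔH = -37491 kJ/h = -10.414 kW
Heat removed = 10.414 kW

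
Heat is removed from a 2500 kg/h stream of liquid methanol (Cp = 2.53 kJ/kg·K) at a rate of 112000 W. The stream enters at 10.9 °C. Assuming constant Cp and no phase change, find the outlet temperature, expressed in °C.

Q = 112000 W = 403200 kJ/h
ΔT = Q/(ṁ·Cp) = 403200/(2500×2.53) = 63.747 K
T_out = 10.9 − 63.747 = -52.847 °C

T_out = -52.8 °C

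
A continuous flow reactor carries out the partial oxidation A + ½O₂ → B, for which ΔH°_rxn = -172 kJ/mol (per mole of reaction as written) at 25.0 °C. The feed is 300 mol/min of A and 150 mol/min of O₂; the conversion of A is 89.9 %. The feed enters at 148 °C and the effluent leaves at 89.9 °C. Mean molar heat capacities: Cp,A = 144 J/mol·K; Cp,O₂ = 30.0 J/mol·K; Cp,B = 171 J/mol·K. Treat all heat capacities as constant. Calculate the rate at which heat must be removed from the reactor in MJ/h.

Extent of reaction ξ = 0.899 × 300 = 269.7 mol/min
Reaction term: ξ·ΔH°_rxn = 269.7 × -172 = -46388 kJ/min
Sensible, feed 148→25 °C: -5867.1 kJ/min
Outlet flows (mol/min): A 30.3, O₂ 15.15, B 269.7
Sensible, products 25→89.9 °C: 3305.8 kJ/min
Q = ΔH = -48950 kJ/min = -815.83 kW
Heat removed = 2937 MJ/h

Q_out = 2940 MJ/h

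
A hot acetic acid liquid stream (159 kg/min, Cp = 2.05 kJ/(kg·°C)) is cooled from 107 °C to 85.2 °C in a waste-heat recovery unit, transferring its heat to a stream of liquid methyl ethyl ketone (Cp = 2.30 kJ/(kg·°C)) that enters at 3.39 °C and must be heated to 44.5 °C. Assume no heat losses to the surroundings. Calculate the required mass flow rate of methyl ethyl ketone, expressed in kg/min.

Heat released by hot stream: Q = 159 × 2.05 × (107 − 85.2) = 7105.7 kJ/min
Energy balance on cold side (adiabatic exchanger): Q = ṁ_c·Cp_c·(T_c,out − T_c,in)
ṁ_c = 7105.7 / [2.30 × (44.5 − 3.39)] = 75.151 kg/min

ṁ_c = 75.2 kg/min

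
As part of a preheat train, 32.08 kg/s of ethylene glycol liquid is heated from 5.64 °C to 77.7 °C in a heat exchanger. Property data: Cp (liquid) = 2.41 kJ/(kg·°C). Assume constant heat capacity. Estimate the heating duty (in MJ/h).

Q = 20100 MJ/h

Q = ṁ·Cp·ΔT = 32.08 × 2.41 × (77.7 − 5.64) = 5571.2 kJ/s
Heating duty = 20056 MJ/h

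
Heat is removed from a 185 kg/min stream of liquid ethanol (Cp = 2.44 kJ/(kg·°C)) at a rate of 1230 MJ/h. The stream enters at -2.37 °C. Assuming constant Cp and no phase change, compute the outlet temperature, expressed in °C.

Q = 1230 MJ/h = 20500 kJ/min
ΔT = Q/(ṁ·Cp) = 20500/(185×2.44) = 45.414 K
T_out = -2.37 − 45.414 = -47.784 °C

T_out = -47.8 °C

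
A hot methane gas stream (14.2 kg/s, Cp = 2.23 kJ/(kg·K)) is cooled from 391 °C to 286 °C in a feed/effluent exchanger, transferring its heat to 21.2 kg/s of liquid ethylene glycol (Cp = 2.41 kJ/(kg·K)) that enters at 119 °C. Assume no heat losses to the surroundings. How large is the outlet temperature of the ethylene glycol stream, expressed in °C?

T_c,out = 184 °C

Heat released by hot stream: Q = 14.2 × 2.23 × (391 − 286) = 3324.9 kJ/s
Energy balance on cold side (adiabatic exchanger): Q = ṁ_c·Cp_c·(T_c,out − T_c,in)
T_c,out = 119 + 3324.9/(21.2 × 2.41) = 184.08 °C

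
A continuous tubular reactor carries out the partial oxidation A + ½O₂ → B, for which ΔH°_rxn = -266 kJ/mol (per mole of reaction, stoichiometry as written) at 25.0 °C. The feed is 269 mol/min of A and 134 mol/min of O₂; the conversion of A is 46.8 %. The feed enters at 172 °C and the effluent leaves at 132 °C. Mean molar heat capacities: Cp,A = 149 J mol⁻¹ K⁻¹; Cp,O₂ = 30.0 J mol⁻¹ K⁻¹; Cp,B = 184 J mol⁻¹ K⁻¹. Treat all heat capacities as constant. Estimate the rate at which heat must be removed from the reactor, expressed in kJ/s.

Extent of reaction ξ = 0.468 × 269 = 125.89 mol/min
Reaction term: ξ·ΔH°_rxn = 125.89 × -266 = -33487 kJ/min
Sensible, feed 172→25 °C: -6482.8 kJ/min
Outlet flows (mol/min): A 143.11, O₂ 71.054, B 125.89
Sensible, products 25→132 °C: 4988.2 kJ/min
Q = ΔH = -34982 kJ/min = -583.03 kW
Heat removed = 583.03 kJ/s

Q_out = 583 kJ/s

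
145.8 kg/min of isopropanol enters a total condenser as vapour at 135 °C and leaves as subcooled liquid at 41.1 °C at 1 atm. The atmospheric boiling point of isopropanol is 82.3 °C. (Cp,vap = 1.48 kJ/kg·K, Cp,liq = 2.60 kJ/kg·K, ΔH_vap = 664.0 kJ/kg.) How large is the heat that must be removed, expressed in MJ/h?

vapour 135→82.3 °C: -77.996 kJ/kg
condensation at 82.3 °C: -664 kJ/kg
liquid 82.3→41.1 °C: -107.12 kJ/kg
Δh = -77.996 + -664 + -107.12 = -849.12 kJ/kg
Q = ṁ·Δh = 145.8 kg/min × -849.12 kJ/kg = -123800 kJ/min
|Q| = 2063.4 kW = 7428.1 MJ/h

Q_c = 7430 MJ/h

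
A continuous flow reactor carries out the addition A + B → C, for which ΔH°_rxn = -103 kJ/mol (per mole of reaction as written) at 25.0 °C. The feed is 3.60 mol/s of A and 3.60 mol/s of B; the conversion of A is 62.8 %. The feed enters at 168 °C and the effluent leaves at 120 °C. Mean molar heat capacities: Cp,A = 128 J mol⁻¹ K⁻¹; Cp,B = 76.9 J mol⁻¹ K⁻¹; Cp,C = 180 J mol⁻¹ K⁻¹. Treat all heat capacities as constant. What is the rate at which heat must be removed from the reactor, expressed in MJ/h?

Q_out = 985 MJ/h

Extent of reaction ξ = 0.628 × 3.60 = 2.2608 mol/s
Reaction term: ξ·ΔH°_rxn = 2.2608 × -103 = -232.86 kJ/s
Sensible, feed 168→25 °C: -105.48 kJ/s
Outlet flows (mol/s): A 1.3392, B 1.3392, C 2.2608
Sensible, products 25→120 °C: 64.728 kJ/s
Q = ΔH = -273.62 kJ/s = -273.62 kW
Heat removed = 985.02 MJ/h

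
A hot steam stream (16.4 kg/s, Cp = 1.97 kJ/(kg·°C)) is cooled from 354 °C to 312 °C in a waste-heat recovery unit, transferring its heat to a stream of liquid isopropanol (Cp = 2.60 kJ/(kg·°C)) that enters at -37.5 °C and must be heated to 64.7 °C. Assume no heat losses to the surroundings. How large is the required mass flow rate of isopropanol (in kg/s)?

ṁ_c = 5.11 kg/s

Heat released by hot stream: Q = 16.4 × 1.97 × (354 − 312) = 1356.9 kJ/s
Energy balance on cold side (adiabatic exchanger): Q = ṁ_c·Cp_c·(T_c,out − T_c,in)
ṁ_c = 1356.9 / [2.60 × (64.7 − -37.5)] = 5.1066 kg/s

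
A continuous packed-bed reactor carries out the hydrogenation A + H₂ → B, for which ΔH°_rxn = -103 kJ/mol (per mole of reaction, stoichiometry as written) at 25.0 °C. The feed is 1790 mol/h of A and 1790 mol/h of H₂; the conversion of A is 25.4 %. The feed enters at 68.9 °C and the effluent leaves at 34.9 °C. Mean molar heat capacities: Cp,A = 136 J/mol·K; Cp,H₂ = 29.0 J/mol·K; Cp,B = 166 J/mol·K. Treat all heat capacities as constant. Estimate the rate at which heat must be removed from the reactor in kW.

Q_out = 15.8 kW

Extent of reaction ξ = 0.254 × 1790 = 454.66 mol/h
Reaction term: ξ·ΔH°_rxn = 454.66 × -103 = -46830 kJ/h
Sensible, feed 68.9→25 °C: -12966 kJ/h
Outlet flows (mol/h): A 1335.3, H₂ 1335.3, B 454.66
Sensible, products 25→34.9 °C: 2928.5 kJ/h
Q = ΔH = -56867 kJ/h = -15.796 kW
Heat removed = 15.796 kW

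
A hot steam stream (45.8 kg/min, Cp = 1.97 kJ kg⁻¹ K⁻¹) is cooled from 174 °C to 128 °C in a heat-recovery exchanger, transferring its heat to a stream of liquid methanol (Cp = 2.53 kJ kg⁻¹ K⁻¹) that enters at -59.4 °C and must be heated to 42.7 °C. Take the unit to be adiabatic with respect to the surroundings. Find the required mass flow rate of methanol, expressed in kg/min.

Heat released by hot stream: Q = 45.8 × 1.97 × (174 − 128) = 4150.4 kJ/min
Energy balance on cold side (adiabatic exchanger): Q = ṁ_c·Cp_c·(T_c,out − T_c,in)
ṁ_c = 4150.4 / [2.53 × (42.7 − -59.4)] = 16.067 kg/min

ṁ_c = 16.1 kg/min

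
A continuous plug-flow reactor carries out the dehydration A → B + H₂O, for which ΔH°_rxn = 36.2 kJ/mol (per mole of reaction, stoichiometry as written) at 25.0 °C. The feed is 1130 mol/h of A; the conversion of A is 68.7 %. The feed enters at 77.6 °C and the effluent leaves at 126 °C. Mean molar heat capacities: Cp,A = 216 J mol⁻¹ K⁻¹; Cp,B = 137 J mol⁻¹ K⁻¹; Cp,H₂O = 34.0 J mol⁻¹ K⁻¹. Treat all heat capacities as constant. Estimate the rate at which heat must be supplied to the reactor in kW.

Extent of reaction ξ = 0.687 × 1130 = 776.31 mol/h
Reaction term: ξ·ΔH°_rxn = 776.31 × 36.2 = 28102 kJ/h
Sensible, feed 77.6→25 °C: -12839 kJ/h
Outlet flows (mol/h): A 353.69, B 776.31, H₂O 776.31
Sensible, products 25→126 °C: 21124 kJ/h
Q = ΔH = 36388 kJ/h = 10.108 kW
Heat supplied = 10.108 kW

Q_in = 10.1 kW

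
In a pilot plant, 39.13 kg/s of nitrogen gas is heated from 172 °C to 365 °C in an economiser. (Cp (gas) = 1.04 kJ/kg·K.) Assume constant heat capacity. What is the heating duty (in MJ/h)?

Q = ṁ·Cp·ΔT = 39.13 × 1.04 × (365 − 172) = 7854.2 kJ/s
Heating duty = 28275 MJ/h

Q = 28300 MJ/h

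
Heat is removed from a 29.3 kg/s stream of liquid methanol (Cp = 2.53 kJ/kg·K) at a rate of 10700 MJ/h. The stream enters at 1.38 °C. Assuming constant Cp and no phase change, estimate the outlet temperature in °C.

T_out = -38.7 °C

Q = 10700 MJ/h = 2972.2 kJ/s
ΔT = Q/(ṁ·Cp) = 2972.2/(29.3×2.53) = 40.095 K
T_out = 1.38 − 40.095 = -38.715 °C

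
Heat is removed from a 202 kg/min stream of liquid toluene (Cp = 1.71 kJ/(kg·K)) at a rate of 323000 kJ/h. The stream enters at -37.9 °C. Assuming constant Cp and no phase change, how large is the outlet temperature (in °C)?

T_out = -53.5 °C

Q = 323000 kJ/h = 5383.3 kJ/min
ΔT = Q/(ṁ·Cp) = 5383.3/(202×1.71) = 15.585 K
T_out = -37.9 − 15.585 = -53.485 °C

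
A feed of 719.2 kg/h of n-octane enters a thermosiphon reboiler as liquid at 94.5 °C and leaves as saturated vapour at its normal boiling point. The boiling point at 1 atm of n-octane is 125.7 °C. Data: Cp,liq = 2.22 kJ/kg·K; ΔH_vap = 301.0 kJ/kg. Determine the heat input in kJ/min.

liquid 94.5→125.7 °C: 69.264 kJ/kg
vaporisation at 125.7 °C: 301 kJ/kg
Δh = 69.264 + 301 = 370.26 kJ/kg
Q = ṁ·Δh = 719.2 kg/h × 370.26 kJ/kg = 266290 kJ/h
|Q| = 73.971 kW = 4438.2 kJ/min

Q = 4440 kJ/min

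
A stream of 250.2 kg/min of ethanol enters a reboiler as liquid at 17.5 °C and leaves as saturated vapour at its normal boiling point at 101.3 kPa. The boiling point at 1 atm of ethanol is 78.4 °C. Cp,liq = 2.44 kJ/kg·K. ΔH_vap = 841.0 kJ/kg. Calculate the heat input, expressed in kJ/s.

liquid 17.5→78.4 °C: 148.6 kJ/kg
vaporisation at 78.4 °C: 841 kJ/kg
Δh = 148.6 + 841 = 989.6 kJ/kg
Q = ṁ·Δh = 250.2 kg/min × 989.6 kJ/kg = 247600 kJ/min
|Q| = 4126.6 kW

Q = 4130 kJ/s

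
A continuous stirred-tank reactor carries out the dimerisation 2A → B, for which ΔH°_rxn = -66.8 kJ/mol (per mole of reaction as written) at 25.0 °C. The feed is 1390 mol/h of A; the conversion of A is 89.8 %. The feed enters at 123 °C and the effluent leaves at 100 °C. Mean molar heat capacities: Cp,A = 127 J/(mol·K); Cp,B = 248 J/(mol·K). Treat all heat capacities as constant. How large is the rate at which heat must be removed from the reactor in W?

Extent of reaction ξ = 0.898 × 1390 / 2 = 624.11 mol/h
Reaction term: ξ·ΔH°_rxn = 624.11 × -66.8 = -41691 kJ/h
Sensible, feed 123→25 °C: -17300 kJ/h
Outlet flows (mol/h): A 141.78, B 624.11
Sensible, products 25→100 °C: 12959 kJ/h
Q = ΔH = -46032 kJ/h = -12.787 kW
Heat removed = 12787 W

Q_out = 12800 W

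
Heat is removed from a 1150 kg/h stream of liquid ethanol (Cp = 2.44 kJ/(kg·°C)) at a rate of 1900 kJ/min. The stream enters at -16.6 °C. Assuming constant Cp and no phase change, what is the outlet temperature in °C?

T_out = -57.2 °C

Q = 1900 kJ/min = 114000 kJ/h
ΔT = Q/(ṁ·Cp) = 114000/(1150×2.44) = 40.627 K
T_out = -16.6 − 40.627 = -57.227 °C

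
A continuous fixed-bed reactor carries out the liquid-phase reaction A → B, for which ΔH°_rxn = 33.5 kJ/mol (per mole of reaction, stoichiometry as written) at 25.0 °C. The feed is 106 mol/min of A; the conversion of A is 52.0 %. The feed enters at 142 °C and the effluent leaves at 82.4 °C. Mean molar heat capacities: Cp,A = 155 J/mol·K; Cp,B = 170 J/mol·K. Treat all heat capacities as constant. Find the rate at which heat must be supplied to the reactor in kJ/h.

Q_in = 54900 kJ/h

Extent of reaction ξ = 0.520 × 106 = 55.12 mol/min
Reaction term: ξ·ΔH°_rxn = 55.12 × 33.5 = 1846.5 kJ/min
Sensible, feed 142→25 °C: -1922.3 kJ/min
Outlet flows (mol/min): A 50.88, B 55.12
Sensible, products 25→82.4 °C: 990.54 kJ/min
Q = ΔH = 914.75 kJ/min = 15.246 kW
Heat supplied = 54885 kJ/h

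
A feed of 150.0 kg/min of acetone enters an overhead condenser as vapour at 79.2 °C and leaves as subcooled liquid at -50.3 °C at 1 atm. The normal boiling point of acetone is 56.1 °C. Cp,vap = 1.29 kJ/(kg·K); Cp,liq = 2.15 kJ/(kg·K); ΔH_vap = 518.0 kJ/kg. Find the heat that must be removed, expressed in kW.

Q_c = 1940 kW

vapour 79.2→56.1 °C: -29.799 kJ/kg
condensation at 56.1 °C: -518 kJ/kg
liquid 56.1→-50.3 °C: -228.76 kJ/kg
Δh = -29.799 + -518 + -228.76 = -776.56 kJ/kg
Q = ṁ·Δh = 150.0 kg/min × -776.56 kJ/kg = -116480 kJ/min
|Q| = 1941.4 kW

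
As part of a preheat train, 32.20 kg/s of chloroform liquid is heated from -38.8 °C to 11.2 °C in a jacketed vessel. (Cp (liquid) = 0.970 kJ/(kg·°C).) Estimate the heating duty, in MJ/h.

Q = ṁ·Cp·ΔT = 32.20 × 0.970 × (11.2 − -38.8) = 1561.7 kJ/s
Heating duty = 5622.1 MJ/h

Q = 5620 MJ/h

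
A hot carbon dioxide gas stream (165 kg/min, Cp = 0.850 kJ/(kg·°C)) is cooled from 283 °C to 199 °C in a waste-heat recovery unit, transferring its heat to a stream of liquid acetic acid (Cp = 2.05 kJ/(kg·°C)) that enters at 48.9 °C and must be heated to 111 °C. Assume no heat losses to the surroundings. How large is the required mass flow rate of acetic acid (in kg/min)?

ṁ_c = 92.5 kg/min

Heat released by hot stream: Q = 165 × 0.850 × (283 − 199) = 11781 kJ/min
Energy balance on cold side (adiabatic exchanger): Q = ṁ_c·Cp_c·(T_c,out − T_c,in)
ṁ_c = 11781 / [2.05 × (111 − 48.9)] = 92.542 kg/min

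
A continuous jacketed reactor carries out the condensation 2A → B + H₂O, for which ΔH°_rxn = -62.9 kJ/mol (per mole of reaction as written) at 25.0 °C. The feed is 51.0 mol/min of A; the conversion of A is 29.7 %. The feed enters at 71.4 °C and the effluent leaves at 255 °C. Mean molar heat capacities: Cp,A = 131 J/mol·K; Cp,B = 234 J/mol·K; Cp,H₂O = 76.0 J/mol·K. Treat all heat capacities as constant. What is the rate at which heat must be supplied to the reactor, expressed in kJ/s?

Extent of reaction ξ = 0.297 × 51.0 / 2 = 7.5735 mol/min
Reaction term: ξ·ΔH°_rxn = 7.5735 × -62.9 = -476.37 kJ/min
Sensible, feed 71.4→25 °C: -310 kJ/min
Outlet flows (mol/min): A 35.853, B 7.5735, H₂O 7.5735
Sensible, products 25→255 °C: 1620.2 kJ/min
Q = ΔH = 833.87 kJ/min = 13.898 kW
Heat supplied = 13.898 kJ/s

Q_in = 13.9 kJ/s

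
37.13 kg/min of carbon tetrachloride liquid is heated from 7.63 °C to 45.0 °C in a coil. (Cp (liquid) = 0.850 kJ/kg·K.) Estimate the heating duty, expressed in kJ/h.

Q = ṁ·Cp·ΔT = 37.13 × 0.850 × (45.0 − 7.63) = 1179.4 kJ/min
Converting: 1179.4 / 60 s = 19.657 kW
Heating duty = 70765 kJ/h

Q = 70800 kJ/h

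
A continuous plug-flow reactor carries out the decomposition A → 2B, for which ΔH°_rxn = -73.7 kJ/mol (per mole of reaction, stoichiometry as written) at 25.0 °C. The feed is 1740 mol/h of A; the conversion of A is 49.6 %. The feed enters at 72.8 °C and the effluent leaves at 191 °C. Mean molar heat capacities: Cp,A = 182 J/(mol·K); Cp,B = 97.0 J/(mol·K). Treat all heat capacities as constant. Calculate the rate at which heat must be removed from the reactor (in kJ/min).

Q_out = 408 kJ/min

Extent of reaction ξ = 0.496 × 1740 = 863.04 mol/h
Reaction term: ξ·ΔH°_rxn = 863.04 × -73.7 = -63606 kJ/h
Sensible, feed 72.8→25 °C: -15137 kJ/h
Outlet flows (mol/h): A 876.96, B 1726.1
Sensible, products 25→191 °C: 54288 kJ/h
Q = ΔH = -24455 kJ/h = -6.7931 kW
Heat removed = 407.59 kJ/min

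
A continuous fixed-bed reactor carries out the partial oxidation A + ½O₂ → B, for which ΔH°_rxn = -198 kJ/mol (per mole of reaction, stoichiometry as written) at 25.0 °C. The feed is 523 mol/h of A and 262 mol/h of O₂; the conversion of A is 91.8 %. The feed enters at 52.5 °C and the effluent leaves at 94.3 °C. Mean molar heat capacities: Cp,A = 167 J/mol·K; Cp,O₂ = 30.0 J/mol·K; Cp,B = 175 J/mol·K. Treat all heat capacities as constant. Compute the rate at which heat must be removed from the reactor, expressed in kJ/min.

Extent of reaction ξ = 0.918 × 523 = 480.11 mol/h
Reaction term: ξ·ΔH°_rxn = 480.11 × -198 = -95063 kJ/h
Sensible, feed 52.5→25 °C: -2618 kJ/h
Outlet flows (mol/h): A 42.886, O₂ 21.943, B 480.11
Sensible, products 25→94.3 °C: 6364.5 kJ/h
Q = ΔH = -91316 kJ/h = -25.366 kW
Heat removed = 1521.9 kJ/min

Q_out = 1520 kJ/min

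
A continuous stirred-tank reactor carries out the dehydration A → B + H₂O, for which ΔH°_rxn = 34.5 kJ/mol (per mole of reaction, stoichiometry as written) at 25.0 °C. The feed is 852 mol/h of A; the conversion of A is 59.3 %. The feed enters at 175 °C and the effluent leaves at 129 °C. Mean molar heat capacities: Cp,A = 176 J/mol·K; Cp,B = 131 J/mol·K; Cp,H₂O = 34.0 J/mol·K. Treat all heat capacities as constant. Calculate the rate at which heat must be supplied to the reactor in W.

Extent of reaction ξ = 0.593 × 852 = 505.24 mol/h
Reaction term: ξ·ΔH°_rxn = 505.24 × 34.5 = 17431 kJ/h
Sensible, feed 175→25 °C: -22493 kJ/h
Outlet flows (mol/h): A 346.76, B 505.24, H₂O 505.24
Sensible, products 25→129 °C: 15017 kJ/h
Q = ΔH = 9954.9 kJ/h = 2.7652 kW
Heat supplied = 2765.2 W

Q_in = 2770 W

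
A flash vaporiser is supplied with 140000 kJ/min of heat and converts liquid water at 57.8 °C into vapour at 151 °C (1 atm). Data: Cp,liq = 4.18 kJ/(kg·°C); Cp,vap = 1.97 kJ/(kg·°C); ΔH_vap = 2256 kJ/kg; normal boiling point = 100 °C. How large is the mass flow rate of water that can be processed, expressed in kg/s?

Δh = 4.18×(100−57.8) + 2256 + 1.97×(151−100) = 2532.9 kJ/kg
Q = 140000 kJ/min = 2333.3 kJ/s = 2333.3 kJ/s
ṁ = Q/Δh = 2333.3 / 2532.9 = 0.92122 kg/s

ṁ = 0.921 kg/s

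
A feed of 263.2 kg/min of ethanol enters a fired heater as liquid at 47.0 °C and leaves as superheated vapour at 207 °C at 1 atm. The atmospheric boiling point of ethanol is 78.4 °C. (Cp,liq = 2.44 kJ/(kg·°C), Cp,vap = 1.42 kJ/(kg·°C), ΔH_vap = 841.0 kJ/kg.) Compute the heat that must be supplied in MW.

liquid 47.0→78.4 °C: 76.616 kJ/kg
vaporisation at 78.4 °C: 841 kJ/kg
vapour 78.4→207 °C: 182.61 kJ/kg
Δh = 76.616 + 841 + 182.61 = 1100.2 kJ/kg
Q = ṁ·Δh = 263.2 kg/min × 1100.2 kJ/kg = 289580 kJ/min
|Q| = 4826.3 kW = 4.8263 MW

Q = 4.83 MW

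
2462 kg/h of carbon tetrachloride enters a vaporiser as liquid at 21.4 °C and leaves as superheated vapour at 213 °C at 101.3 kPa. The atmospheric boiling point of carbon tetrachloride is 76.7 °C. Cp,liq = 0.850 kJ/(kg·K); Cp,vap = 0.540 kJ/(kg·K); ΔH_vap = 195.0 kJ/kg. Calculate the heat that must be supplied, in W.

liquid 21.4→76.7 °C: 47.005 kJ/kg
vaporisation at 76.7 °C: 195 kJ/kg
vapour 76.7→213 °C: 73.602 kJ/kg
Δh = 47.005 + 195 + 73.602 = 315.61 kJ/kg
Q = ṁ·Δh = 2462 kg/h × 315.61 kJ/kg = 777020 kJ/h
|Q| = 215.84 kW = 215840 W

Q = 216000 W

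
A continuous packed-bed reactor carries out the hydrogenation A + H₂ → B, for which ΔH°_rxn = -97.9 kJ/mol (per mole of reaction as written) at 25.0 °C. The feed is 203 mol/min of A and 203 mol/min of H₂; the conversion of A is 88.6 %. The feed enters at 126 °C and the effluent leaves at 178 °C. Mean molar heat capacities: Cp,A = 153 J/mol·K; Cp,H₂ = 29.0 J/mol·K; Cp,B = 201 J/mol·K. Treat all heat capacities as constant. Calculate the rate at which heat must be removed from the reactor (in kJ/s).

Q_out = 253 kJ/s

Extent of reaction ξ = 0.886 × 203 = 179.86 mol/min
Reaction term: ξ·ΔH°_rxn = 179.86 × -97.9 = -17608 kJ/min
Sensible, feed 126→25 °C: -3731.5 kJ/min
Outlet flows (mol/min): A 23.142, H₂ 23.142, B 179.86
Sensible, products 25→178 °C: 6175.6 kJ/min
Q = ΔH = -15164 kJ/min = -252.73 kW
Heat removed = 252.73 kJ/s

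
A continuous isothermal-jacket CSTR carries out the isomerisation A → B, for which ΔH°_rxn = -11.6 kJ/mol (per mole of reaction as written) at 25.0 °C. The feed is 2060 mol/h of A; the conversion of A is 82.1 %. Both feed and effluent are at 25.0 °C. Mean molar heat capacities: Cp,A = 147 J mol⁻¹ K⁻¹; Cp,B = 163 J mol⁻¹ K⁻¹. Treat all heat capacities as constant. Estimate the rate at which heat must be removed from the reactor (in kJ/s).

Extent of reaction ξ = 0.821 × 2060 = 1691.3 mol/h
Reaction term: ξ·ΔH°_rxn = 1691.3 × -11.6 = -19619 kJ/h
Q = ΔH = -19619 kJ/h = -5.4496 kW
Heat removed = 5.4496 kJ/s

Q_out = 5.45 kJ/s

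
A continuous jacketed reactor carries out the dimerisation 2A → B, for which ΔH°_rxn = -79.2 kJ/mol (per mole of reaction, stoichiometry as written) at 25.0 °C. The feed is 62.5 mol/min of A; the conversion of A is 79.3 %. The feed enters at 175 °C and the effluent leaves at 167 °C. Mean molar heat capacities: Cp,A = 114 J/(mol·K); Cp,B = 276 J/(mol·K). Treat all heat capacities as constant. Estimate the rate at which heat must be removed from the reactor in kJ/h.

Extent of reaction ξ = 0.793 × 62.5 / 2 = 24.781 mol/min
Reaction term: ξ·ΔH°_rxn = 24.781 × -79.2 = -1962.7 kJ/min
Sensible, feed 175→25 °C: -1068.8 kJ/min
Outlet flows (mol/min): A 12.938, B 24.781
Sensible, products 25→167 °C: 1180.7 kJ/min
Q = ΔH = -1850.8 kJ/min = -30.846 kW
Heat removed = 111050 kJ/h

Q_out = 111000 kJ/h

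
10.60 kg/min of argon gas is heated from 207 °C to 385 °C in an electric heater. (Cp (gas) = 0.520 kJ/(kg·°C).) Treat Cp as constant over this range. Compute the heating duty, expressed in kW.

Q = ṁ·Cp·ΔT = 10.60 × 0.520 × (385 − 207) = 981.14 kJ/min
Converting: 981.14 / 60 s = 16.352 kW

Q = 16.4 kW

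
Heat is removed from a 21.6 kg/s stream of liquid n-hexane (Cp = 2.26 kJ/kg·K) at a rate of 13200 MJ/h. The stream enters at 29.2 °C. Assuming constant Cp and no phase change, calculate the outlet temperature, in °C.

Q = 13200 MJ/h = 3666.7 kJ/s
ΔT = Q/(ṁ·Cp) = 3666.7/(21.6×2.26) = 75.112 K
T_out = 29.2 − 75.112 = -45.912 °C

T_out = -45.9 °C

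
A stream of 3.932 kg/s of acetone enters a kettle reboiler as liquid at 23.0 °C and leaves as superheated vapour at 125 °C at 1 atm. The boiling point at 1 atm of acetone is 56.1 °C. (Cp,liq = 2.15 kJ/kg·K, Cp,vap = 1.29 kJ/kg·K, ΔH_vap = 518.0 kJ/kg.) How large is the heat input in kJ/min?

Q = 160000 kJ/min

liquid 23.0→56.1 °C: 71.165 kJ/kg
vaporisation at 56.1 °C: 518 kJ/kg
vapour 56.1→125 °C: 88.881 kJ/kg
Δh = 71.165 + 518 + 88.881 = 678.05 kJ/kg
Q = ṁ·Δh = 3.932 kg/s × 678.05 kJ/kg = 2666.1 kJ/s
|Q| = 2666.1 kW = 159960 kJ/min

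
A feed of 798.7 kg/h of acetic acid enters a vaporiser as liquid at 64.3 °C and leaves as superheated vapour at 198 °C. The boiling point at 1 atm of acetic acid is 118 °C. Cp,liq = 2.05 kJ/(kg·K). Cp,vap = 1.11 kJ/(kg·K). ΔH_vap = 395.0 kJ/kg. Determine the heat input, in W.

Q = 132000 W

liquid 64.3→118 °C: 110.08 kJ/kg
vaporisation at 118 °C: 395 kJ/kg
vapour 118→198 °C: 88.8 kJ/kg
Δh = 110.08 + 395 + 88.8 = 593.88 kJ/kg
Q = ṁ·Δh = 798.7 kg/h × 593.88 kJ/kg = 474340 kJ/h
|Q| = 131.76 kW = 131760 W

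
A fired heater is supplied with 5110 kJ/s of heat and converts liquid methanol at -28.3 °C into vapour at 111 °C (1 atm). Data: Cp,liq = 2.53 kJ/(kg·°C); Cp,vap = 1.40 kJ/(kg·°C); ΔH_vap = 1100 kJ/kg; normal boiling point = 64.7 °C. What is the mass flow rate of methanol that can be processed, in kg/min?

Δh = 2.53×(64.7−-28.3) + 1100 + 1.40×(111−64.7) = 1400.1 kJ/kg
Q = 5110 kJ/s = 5110 kJ/s = 306600 kJ/min
ṁ = Q/Δh = 306600 / 1400.1 = 218.98 kg/min

ṁ = 219 kg/min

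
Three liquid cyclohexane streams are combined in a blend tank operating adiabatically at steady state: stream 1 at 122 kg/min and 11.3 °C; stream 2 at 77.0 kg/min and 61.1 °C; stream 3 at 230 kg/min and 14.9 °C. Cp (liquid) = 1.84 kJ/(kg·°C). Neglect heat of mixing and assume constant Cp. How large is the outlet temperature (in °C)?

Energy balance with Q = 0: Σ ṁᵢCp,ᵢ(T_out − Tᵢ) = 0
T_out = Σ ṁᵢCp,ᵢTᵢ / Σ ṁᵢCp,ᵢ
      = 17499 / 789.36 = 22.169 °C

T_out = 22.2 °C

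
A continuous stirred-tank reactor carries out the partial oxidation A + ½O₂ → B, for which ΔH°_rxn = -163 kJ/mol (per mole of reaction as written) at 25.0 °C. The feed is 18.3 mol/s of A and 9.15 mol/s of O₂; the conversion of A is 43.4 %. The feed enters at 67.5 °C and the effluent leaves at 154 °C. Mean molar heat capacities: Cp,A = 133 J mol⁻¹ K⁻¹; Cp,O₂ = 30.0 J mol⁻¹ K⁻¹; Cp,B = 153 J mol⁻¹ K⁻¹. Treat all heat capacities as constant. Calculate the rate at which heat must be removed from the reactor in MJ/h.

Extent of reaction ξ = 0.434 × 18.3 = 7.9422 mol/s
Reaction term: ξ·ΔH°_rxn = 7.9422 × -163 = -1294.6 kJ/s
Sensible, feed 67.5→25 °C: -115.11 kJ/s
Outlet flows (mol/s): A 10.358, O₂ 5.1789, B 7.9422
Sensible, products 25→154 °C: 354.51 kJ/s
Q = ΔH = -1055.2 kJ/s = -1055.2 kW
Heat removed = 3798.6 MJ/h

Q_out = 3800 MJ/h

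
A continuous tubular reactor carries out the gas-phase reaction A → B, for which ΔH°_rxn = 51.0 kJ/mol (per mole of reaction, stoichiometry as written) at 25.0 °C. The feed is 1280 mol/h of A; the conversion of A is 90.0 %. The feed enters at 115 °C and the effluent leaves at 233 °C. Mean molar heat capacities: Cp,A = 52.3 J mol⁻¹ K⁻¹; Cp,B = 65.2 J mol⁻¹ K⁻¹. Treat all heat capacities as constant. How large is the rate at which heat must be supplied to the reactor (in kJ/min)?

Extent of reaction ξ = 0.900 × 1280 = 1152 mol/h
Reaction term: ξ·ΔH°_rxn = 1152 × 51.0 = 58752 kJ/h
Sensible, feed 115→25 °C: -6025 kJ/h
Outlet flows (mol/h): A 128, B 1152
Sensible, products 25→233 °C: 17015 kJ/h
Q = ΔH = 69742 kJ/h = 19.373 kW
Heat supplied = 1162.4 kJ/min

Q_in = 1160 kJ/min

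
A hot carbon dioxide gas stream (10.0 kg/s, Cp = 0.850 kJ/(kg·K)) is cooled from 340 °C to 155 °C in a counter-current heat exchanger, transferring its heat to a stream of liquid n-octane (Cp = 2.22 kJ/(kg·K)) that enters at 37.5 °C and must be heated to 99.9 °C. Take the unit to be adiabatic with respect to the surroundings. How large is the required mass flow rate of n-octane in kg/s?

ṁ_c = 11.4 kg/s

Heat released by hot stream: Q = 10.0 × 0.850 × (340 − 155) = 1572.5 kJ/s
Energy balance on cold side (adiabatic exchanger): Q = ṁ_c·Cp_c·(T_c,out − T_c,in)
ṁ_c = 1572.5 / [2.22 × (99.9 − 37.5)] = 11.351 kg/s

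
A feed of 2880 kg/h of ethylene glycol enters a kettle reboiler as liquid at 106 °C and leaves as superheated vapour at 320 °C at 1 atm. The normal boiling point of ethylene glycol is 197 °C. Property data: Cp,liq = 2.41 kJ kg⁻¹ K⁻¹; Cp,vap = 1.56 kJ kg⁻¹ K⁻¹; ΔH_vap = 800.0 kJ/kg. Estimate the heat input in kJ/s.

Q = 969 kJ/s

liquid 106→197 °C: 219.31 kJ/kg
vaporisation at 197 °C: 800 kJ/kg
vapour 197→320 °C: 191.88 kJ/kg
Δh = 219.31 + 800 + 191.88 = 1211.2 kJ/kg
Q = ṁ·Δh = 2880 kg/h × 1211.2 kJ/kg = 3.4882e+06 kJ/h
|Q| = 968.95 kW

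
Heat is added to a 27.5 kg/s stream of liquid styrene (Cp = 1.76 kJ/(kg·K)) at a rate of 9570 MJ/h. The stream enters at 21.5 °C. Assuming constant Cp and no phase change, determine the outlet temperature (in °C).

Q = 9570 MJ/h = 2658.3 kJ/s
ΔT = Q/(ṁ·Cp) = 2658.3/(27.5×1.76) = 54.924 K
T_out = 21.5 + 54.924 = 76.424 °C

T_out = 76.4 °C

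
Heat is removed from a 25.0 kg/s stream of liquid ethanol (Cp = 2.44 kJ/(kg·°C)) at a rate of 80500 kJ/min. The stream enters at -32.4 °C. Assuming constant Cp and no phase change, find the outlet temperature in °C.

T_out = -54.4 °C

Q = 80500 kJ/min = 1341.7 kJ/s
ΔT = Q/(ṁ·Cp) = 1341.7/(25.0×2.44) = 21.995 K
T_out = -32.4 − 21.995 = -54.395 °C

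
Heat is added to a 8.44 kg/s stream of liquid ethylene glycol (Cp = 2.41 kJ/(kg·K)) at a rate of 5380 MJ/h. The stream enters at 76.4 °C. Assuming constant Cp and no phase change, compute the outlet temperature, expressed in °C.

T_out = 150 °C

Q = 5380 MJ/h = 1494.4 kJ/s
ΔT = Q/(ṁ·Cp) = 1494.4/(8.44×2.41) = 73.472 K
T_out = 76.4 + 73.472 = 149.87 °C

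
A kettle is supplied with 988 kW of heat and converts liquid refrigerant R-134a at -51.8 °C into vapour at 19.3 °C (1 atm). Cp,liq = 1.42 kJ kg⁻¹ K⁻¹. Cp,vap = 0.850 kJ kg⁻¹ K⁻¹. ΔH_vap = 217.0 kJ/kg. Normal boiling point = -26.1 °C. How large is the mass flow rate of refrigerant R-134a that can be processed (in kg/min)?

ṁ = 203 kg/min

Δh = 1.42×(-26.1−-51.8) + 217.0 + 0.850×(19.3−-26.1) = 292.08 kJ/kg
Q = 988 kW = 988 kJ/s = 59280 kJ/min
ṁ = Q/Δh = 59280 / 292.08 = 202.96 kg/min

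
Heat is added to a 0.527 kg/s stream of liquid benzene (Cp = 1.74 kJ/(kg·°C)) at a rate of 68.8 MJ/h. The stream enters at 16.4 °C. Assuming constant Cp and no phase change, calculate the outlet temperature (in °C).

Q = 68.8 MJ/h = 19.111 kJ/s
ΔT = Q/(ṁ·Cp) = 19.111/(0.527×1.74) = 20.841 K
T_out = 16.4 + 20.841 = 37.241 °C

T_out = 37.2 °C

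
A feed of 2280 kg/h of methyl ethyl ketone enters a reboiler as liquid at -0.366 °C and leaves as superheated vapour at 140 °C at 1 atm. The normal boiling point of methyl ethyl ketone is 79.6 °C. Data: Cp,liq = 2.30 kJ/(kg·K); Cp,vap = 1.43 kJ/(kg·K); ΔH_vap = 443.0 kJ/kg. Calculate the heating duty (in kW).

liquid -0.366→79.6 °C: 183.92 kJ/kg
vaporisation at 79.6 °C: 443 kJ/kg
vapour 79.6→140 °C: 86.372 kJ/kg
Δh = 183.92 + 443 + 86.372 = 713.29 kJ/kg
Q = ṁ·Δh = 2280 kg/h × 713.29 kJ/kg = 1.6263e+06 kJ/h
|Q| = 451.75 kW

Q = 452 kW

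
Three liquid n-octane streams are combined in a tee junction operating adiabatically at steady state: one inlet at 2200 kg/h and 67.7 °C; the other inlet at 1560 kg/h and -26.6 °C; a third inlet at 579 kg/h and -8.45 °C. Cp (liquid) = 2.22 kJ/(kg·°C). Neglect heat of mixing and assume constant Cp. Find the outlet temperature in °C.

Adiabatic, steady state ⇒ Σ ṁᵢCp,ᵢ(T_out − Tᵢ) = 0
Σ ṁᵢCp,ᵢTᵢ = 2200×2.22×67.7 + 1560×2.22×-26.6 + 579×2.22×-8.45 = 227660
Σ ṁᵢCp,ᵢ = 2200×2.22 + 1560×2.22 + 579×2.22 = 9632.6
T_out = 227660 / 9632.6 = 23.635 °C

T_out = 23.6 °C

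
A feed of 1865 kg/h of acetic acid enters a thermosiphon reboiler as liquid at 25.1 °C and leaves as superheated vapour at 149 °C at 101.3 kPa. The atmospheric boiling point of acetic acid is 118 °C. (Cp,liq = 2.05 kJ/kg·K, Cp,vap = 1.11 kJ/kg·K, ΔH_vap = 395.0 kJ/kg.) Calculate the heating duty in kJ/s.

liquid 25.1→118 °C: 190.44 kJ/kg
vaporisation at 118 °C: 395 kJ/kg
vapour 118→149 °C: 34.41 kJ/kg
Δh = 190.44 + 395 + 34.41 = 619.86 kJ/kg
Q = ṁ·Δh = 1865 kg/h × 619.86 kJ/kg = 1.156e+06 kJ/h
|Q| = 321.12 kW

Q = 321 kJ/s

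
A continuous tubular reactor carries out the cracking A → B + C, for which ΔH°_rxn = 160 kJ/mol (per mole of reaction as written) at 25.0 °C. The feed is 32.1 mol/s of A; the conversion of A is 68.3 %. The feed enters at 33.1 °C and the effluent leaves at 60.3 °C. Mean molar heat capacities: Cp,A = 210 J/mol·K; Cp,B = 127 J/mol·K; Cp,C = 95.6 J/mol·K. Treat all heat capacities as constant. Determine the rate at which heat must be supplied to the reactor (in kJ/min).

Q_in = 222000 kJ/min

Extent of reaction ξ = 0.683 × 32.1 = 21.924 mol/s
Reaction term: ξ·ΔH°_rxn = 21.924 × 160 = 3507.9 kJ/s
Sensible, feed 33.1→25 °C: -54.602 kJ/s
Outlet flows (mol/s): A 10.176, B 21.924, C 21.924
Sensible, products 25→60.3 °C: 247.71 kJ/s
Q = ΔH = 3701 kJ/s = 3701 kW
Heat supplied = 222060 kJ/min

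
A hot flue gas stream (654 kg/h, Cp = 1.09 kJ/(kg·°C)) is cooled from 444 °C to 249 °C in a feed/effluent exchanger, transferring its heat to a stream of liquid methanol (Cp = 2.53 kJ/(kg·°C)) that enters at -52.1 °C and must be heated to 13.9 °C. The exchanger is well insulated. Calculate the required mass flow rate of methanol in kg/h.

ṁ_c = 832 kg/h

Heat released by hot stream: Q = 654 × 1.09 × (444 − 249) = 139010 kJ/h
Energy balance on cold side (adiabatic exchanger): Q = ṁ_c·Cp_c·(T_c,out − T_c,in)
ṁ_c = 139010 / [2.53 × (13.9 − -52.1)] = 832.48 kg/h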